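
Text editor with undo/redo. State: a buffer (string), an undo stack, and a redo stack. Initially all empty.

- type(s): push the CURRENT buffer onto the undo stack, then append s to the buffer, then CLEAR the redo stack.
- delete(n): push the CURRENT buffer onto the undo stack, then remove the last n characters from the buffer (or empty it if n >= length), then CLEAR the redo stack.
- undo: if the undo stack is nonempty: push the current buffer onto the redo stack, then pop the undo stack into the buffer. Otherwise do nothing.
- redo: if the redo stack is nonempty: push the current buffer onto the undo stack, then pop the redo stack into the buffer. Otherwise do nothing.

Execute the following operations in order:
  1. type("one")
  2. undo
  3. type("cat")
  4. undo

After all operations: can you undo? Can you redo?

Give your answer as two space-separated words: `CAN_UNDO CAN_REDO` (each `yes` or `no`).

After op 1 (type): buf='one' undo_depth=1 redo_depth=0
After op 2 (undo): buf='(empty)' undo_depth=0 redo_depth=1
After op 3 (type): buf='cat' undo_depth=1 redo_depth=0
After op 4 (undo): buf='(empty)' undo_depth=0 redo_depth=1

Answer: no yes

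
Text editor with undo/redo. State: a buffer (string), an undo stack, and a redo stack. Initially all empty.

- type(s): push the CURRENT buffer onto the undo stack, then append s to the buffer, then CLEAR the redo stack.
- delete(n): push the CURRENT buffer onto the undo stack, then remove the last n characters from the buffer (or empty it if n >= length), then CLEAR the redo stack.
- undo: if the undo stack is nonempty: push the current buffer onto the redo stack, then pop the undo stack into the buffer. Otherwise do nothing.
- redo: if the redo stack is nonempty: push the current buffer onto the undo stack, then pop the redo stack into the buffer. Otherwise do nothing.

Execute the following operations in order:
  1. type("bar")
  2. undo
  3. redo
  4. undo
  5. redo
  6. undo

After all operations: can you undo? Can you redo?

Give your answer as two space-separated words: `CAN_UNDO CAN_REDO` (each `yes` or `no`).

After op 1 (type): buf='bar' undo_depth=1 redo_depth=0
After op 2 (undo): buf='(empty)' undo_depth=0 redo_depth=1
After op 3 (redo): buf='bar' undo_depth=1 redo_depth=0
After op 4 (undo): buf='(empty)' undo_depth=0 redo_depth=1
After op 5 (redo): buf='bar' undo_depth=1 redo_depth=0
After op 6 (undo): buf='(empty)' undo_depth=0 redo_depth=1

Answer: no yes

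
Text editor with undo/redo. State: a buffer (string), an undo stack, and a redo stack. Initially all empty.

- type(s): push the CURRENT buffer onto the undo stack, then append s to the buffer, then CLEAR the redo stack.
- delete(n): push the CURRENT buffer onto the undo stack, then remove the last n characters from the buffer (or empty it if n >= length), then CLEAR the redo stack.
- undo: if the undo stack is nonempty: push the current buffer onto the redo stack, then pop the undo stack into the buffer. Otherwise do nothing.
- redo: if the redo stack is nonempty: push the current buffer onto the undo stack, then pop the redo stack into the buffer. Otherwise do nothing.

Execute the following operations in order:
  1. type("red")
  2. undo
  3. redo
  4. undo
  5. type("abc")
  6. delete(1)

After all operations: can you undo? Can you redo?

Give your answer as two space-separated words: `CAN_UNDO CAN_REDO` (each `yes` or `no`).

Answer: yes no

Derivation:
After op 1 (type): buf='red' undo_depth=1 redo_depth=0
After op 2 (undo): buf='(empty)' undo_depth=0 redo_depth=1
After op 3 (redo): buf='red' undo_depth=1 redo_depth=0
After op 4 (undo): buf='(empty)' undo_depth=0 redo_depth=1
After op 5 (type): buf='abc' undo_depth=1 redo_depth=0
After op 6 (delete): buf='ab' undo_depth=2 redo_depth=0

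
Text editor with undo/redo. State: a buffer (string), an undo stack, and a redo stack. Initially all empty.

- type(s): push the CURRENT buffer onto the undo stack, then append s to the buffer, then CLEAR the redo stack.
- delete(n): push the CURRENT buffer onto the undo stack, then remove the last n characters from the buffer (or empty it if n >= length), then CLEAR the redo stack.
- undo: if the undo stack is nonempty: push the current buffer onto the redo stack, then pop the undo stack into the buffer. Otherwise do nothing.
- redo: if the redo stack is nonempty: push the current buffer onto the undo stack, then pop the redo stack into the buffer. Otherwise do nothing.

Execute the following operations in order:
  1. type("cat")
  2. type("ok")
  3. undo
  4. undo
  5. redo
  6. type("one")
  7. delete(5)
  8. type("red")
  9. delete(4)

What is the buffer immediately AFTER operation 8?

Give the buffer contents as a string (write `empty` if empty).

Answer: cred

Derivation:
After op 1 (type): buf='cat' undo_depth=1 redo_depth=0
After op 2 (type): buf='catok' undo_depth=2 redo_depth=0
After op 3 (undo): buf='cat' undo_depth=1 redo_depth=1
After op 4 (undo): buf='(empty)' undo_depth=0 redo_depth=2
After op 5 (redo): buf='cat' undo_depth=1 redo_depth=1
After op 6 (type): buf='catone' undo_depth=2 redo_depth=0
After op 7 (delete): buf='c' undo_depth=3 redo_depth=0
After op 8 (type): buf='cred' undo_depth=4 redo_depth=0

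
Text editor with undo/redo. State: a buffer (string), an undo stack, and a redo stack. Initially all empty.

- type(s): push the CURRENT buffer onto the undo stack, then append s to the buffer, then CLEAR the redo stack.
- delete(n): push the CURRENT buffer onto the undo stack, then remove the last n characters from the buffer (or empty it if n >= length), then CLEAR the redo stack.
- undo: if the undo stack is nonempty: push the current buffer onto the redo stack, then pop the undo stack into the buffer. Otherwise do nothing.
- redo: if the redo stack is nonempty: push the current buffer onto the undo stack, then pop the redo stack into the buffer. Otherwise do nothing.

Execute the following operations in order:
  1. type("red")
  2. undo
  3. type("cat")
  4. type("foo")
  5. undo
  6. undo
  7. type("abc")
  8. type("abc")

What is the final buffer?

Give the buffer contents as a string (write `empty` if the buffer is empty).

After op 1 (type): buf='red' undo_depth=1 redo_depth=0
After op 2 (undo): buf='(empty)' undo_depth=0 redo_depth=1
After op 3 (type): buf='cat' undo_depth=1 redo_depth=0
After op 4 (type): buf='catfoo' undo_depth=2 redo_depth=0
After op 5 (undo): buf='cat' undo_depth=1 redo_depth=1
After op 6 (undo): buf='(empty)' undo_depth=0 redo_depth=2
After op 7 (type): buf='abc' undo_depth=1 redo_depth=0
After op 8 (type): buf='abcabc' undo_depth=2 redo_depth=0

Answer: abcabc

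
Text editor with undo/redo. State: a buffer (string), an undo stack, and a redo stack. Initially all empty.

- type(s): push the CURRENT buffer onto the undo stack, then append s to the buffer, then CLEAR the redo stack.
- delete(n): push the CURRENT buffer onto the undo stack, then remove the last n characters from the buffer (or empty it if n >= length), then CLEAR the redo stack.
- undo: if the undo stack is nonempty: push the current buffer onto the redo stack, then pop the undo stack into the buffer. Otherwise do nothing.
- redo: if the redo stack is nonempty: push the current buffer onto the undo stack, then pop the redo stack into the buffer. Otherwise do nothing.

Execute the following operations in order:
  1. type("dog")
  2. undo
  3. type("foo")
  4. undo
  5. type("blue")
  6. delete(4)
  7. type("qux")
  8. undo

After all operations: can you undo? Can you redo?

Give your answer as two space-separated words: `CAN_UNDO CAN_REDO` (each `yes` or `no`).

After op 1 (type): buf='dog' undo_depth=1 redo_depth=0
After op 2 (undo): buf='(empty)' undo_depth=0 redo_depth=1
After op 3 (type): buf='foo' undo_depth=1 redo_depth=0
After op 4 (undo): buf='(empty)' undo_depth=0 redo_depth=1
After op 5 (type): buf='blue' undo_depth=1 redo_depth=0
After op 6 (delete): buf='(empty)' undo_depth=2 redo_depth=0
After op 7 (type): buf='qux' undo_depth=3 redo_depth=0
After op 8 (undo): buf='(empty)' undo_depth=2 redo_depth=1

Answer: yes yes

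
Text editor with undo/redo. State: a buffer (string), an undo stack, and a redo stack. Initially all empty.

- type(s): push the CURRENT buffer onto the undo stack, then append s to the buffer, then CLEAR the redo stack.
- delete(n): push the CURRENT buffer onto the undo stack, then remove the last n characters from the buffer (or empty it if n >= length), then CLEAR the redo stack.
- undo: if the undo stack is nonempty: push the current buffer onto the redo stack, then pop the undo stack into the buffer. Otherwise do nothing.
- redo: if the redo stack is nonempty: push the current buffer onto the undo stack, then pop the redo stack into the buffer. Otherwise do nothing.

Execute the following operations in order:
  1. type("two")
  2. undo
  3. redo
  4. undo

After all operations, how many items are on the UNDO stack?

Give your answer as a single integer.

Answer: 0

Derivation:
After op 1 (type): buf='two' undo_depth=1 redo_depth=0
After op 2 (undo): buf='(empty)' undo_depth=0 redo_depth=1
After op 3 (redo): buf='two' undo_depth=1 redo_depth=0
After op 4 (undo): buf='(empty)' undo_depth=0 redo_depth=1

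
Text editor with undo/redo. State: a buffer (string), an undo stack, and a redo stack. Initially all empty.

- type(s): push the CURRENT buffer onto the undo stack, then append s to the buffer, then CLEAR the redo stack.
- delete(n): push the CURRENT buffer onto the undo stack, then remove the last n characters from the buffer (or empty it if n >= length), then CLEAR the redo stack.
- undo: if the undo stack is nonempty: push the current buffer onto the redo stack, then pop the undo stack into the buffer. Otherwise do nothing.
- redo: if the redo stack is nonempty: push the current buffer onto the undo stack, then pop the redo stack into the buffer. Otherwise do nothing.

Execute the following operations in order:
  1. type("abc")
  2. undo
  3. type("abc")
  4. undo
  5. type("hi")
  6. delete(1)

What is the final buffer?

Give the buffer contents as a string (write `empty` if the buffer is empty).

Answer: h

Derivation:
After op 1 (type): buf='abc' undo_depth=1 redo_depth=0
After op 2 (undo): buf='(empty)' undo_depth=0 redo_depth=1
After op 3 (type): buf='abc' undo_depth=1 redo_depth=0
After op 4 (undo): buf='(empty)' undo_depth=0 redo_depth=1
After op 5 (type): buf='hi' undo_depth=1 redo_depth=0
After op 6 (delete): buf='h' undo_depth=2 redo_depth=0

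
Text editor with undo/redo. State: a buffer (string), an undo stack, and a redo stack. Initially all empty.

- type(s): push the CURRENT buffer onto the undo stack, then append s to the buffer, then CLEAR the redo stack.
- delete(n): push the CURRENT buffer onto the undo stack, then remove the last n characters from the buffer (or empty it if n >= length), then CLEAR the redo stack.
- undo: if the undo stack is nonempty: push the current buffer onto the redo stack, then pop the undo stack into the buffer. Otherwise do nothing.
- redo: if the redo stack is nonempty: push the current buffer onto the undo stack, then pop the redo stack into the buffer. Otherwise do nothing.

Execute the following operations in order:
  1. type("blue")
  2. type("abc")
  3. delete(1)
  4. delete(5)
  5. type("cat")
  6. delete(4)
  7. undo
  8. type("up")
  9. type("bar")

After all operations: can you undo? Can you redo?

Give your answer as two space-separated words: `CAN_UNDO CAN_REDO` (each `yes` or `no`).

Answer: yes no

Derivation:
After op 1 (type): buf='blue' undo_depth=1 redo_depth=0
After op 2 (type): buf='blueabc' undo_depth=2 redo_depth=0
After op 3 (delete): buf='blueab' undo_depth=3 redo_depth=0
After op 4 (delete): buf='b' undo_depth=4 redo_depth=0
After op 5 (type): buf='bcat' undo_depth=5 redo_depth=0
After op 6 (delete): buf='(empty)' undo_depth=6 redo_depth=0
After op 7 (undo): buf='bcat' undo_depth=5 redo_depth=1
After op 8 (type): buf='bcatup' undo_depth=6 redo_depth=0
After op 9 (type): buf='bcatupbar' undo_depth=7 redo_depth=0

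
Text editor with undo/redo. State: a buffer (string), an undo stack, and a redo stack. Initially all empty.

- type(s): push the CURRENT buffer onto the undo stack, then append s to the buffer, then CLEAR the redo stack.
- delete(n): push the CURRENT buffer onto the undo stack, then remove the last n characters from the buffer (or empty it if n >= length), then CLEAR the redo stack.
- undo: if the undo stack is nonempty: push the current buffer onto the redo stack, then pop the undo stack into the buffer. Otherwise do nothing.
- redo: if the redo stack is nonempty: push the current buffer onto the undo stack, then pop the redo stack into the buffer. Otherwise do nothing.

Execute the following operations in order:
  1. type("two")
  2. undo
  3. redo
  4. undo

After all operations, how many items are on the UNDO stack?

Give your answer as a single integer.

Answer: 0

Derivation:
After op 1 (type): buf='two' undo_depth=1 redo_depth=0
After op 2 (undo): buf='(empty)' undo_depth=0 redo_depth=1
After op 3 (redo): buf='two' undo_depth=1 redo_depth=0
After op 4 (undo): buf='(empty)' undo_depth=0 redo_depth=1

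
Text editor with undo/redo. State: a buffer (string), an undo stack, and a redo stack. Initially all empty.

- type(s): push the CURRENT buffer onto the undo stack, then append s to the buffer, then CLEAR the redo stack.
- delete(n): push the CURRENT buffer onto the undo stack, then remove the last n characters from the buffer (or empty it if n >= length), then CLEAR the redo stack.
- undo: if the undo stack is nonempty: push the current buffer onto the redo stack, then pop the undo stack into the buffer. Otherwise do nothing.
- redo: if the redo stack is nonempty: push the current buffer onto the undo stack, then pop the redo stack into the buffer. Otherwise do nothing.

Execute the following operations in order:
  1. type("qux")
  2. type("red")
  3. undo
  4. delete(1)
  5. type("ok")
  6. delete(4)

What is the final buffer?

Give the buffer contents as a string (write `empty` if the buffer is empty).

After op 1 (type): buf='qux' undo_depth=1 redo_depth=0
After op 2 (type): buf='quxred' undo_depth=2 redo_depth=0
After op 3 (undo): buf='qux' undo_depth=1 redo_depth=1
After op 4 (delete): buf='qu' undo_depth=2 redo_depth=0
After op 5 (type): buf='quok' undo_depth=3 redo_depth=0
After op 6 (delete): buf='(empty)' undo_depth=4 redo_depth=0

Answer: empty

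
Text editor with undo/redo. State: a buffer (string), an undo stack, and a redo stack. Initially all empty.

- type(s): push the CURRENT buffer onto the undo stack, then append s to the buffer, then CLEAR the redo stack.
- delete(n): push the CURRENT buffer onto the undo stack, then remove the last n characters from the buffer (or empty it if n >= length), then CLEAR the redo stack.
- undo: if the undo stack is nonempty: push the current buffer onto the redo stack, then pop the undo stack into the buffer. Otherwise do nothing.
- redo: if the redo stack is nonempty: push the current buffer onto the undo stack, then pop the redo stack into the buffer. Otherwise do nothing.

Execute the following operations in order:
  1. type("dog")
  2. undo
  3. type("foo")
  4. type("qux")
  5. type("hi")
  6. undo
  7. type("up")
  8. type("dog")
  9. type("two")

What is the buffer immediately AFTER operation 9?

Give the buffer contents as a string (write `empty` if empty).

Answer: fooquxupdogtwo

Derivation:
After op 1 (type): buf='dog' undo_depth=1 redo_depth=0
After op 2 (undo): buf='(empty)' undo_depth=0 redo_depth=1
After op 3 (type): buf='foo' undo_depth=1 redo_depth=0
After op 4 (type): buf='fooqux' undo_depth=2 redo_depth=0
After op 5 (type): buf='fooquxhi' undo_depth=3 redo_depth=0
After op 6 (undo): buf='fooqux' undo_depth=2 redo_depth=1
After op 7 (type): buf='fooquxup' undo_depth=3 redo_depth=0
After op 8 (type): buf='fooquxupdog' undo_depth=4 redo_depth=0
After op 9 (type): buf='fooquxupdogtwo' undo_depth=5 redo_depth=0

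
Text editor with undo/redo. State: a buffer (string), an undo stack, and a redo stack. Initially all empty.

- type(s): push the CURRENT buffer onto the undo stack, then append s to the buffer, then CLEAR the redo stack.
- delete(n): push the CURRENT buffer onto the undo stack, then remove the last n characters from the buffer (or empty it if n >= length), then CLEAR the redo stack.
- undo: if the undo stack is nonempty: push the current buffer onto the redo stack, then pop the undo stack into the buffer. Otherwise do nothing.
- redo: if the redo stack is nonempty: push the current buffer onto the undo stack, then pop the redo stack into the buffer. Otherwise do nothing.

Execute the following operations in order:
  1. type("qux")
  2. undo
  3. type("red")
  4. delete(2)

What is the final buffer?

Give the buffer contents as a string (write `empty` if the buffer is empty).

After op 1 (type): buf='qux' undo_depth=1 redo_depth=0
After op 2 (undo): buf='(empty)' undo_depth=0 redo_depth=1
After op 3 (type): buf='red' undo_depth=1 redo_depth=0
After op 4 (delete): buf='r' undo_depth=2 redo_depth=0

Answer: r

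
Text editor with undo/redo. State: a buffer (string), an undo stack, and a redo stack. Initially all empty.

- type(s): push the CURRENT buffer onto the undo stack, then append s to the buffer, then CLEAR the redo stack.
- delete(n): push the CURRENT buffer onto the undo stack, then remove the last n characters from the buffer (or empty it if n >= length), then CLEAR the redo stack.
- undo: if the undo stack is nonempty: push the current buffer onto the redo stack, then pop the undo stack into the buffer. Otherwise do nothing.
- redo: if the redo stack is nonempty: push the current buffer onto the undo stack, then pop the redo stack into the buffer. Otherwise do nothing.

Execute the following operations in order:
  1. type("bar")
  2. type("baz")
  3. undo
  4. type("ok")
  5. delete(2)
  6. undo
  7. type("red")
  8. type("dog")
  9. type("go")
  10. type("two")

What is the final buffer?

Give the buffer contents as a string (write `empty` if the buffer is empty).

After op 1 (type): buf='bar' undo_depth=1 redo_depth=0
After op 2 (type): buf='barbaz' undo_depth=2 redo_depth=0
After op 3 (undo): buf='bar' undo_depth=1 redo_depth=1
After op 4 (type): buf='barok' undo_depth=2 redo_depth=0
After op 5 (delete): buf='bar' undo_depth=3 redo_depth=0
After op 6 (undo): buf='barok' undo_depth=2 redo_depth=1
After op 7 (type): buf='barokred' undo_depth=3 redo_depth=0
After op 8 (type): buf='barokreddog' undo_depth=4 redo_depth=0
After op 9 (type): buf='barokreddoggo' undo_depth=5 redo_depth=0
After op 10 (type): buf='barokreddoggotwo' undo_depth=6 redo_depth=0

Answer: barokreddoggotwo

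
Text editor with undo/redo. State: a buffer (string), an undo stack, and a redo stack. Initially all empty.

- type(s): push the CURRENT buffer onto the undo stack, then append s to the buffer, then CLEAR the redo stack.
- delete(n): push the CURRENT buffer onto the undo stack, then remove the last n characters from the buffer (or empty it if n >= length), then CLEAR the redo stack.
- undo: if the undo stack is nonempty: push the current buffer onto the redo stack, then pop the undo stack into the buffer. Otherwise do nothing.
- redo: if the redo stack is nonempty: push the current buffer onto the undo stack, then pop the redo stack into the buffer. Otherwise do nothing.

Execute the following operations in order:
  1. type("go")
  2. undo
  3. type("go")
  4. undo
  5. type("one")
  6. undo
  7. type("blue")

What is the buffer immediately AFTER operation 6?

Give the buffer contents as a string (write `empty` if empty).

After op 1 (type): buf='go' undo_depth=1 redo_depth=0
After op 2 (undo): buf='(empty)' undo_depth=0 redo_depth=1
After op 3 (type): buf='go' undo_depth=1 redo_depth=0
After op 4 (undo): buf='(empty)' undo_depth=0 redo_depth=1
After op 5 (type): buf='one' undo_depth=1 redo_depth=0
After op 6 (undo): buf='(empty)' undo_depth=0 redo_depth=1

Answer: empty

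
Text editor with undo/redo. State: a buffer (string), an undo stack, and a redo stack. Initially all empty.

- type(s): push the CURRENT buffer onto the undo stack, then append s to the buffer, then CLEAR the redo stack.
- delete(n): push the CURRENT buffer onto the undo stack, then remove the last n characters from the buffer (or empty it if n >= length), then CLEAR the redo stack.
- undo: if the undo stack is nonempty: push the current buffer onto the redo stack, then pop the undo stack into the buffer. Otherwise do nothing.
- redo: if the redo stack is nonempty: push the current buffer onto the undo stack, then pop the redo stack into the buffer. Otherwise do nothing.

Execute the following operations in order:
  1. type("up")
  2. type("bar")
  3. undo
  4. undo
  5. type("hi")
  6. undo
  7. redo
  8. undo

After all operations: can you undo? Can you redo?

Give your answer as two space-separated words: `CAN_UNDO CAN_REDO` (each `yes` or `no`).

After op 1 (type): buf='up' undo_depth=1 redo_depth=0
After op 2 (type): buf='upbar' undo_depth=2 redo_depth=0
After op 3 (undo): buf='up' undo_depth=1 redo_depth=1
After op 4 (undo): buf='(empty)' undo_depth=0 redo_depth=2
After op 5 (type): buf='hi' undo_depth=1 redo_depth=0
After op 6 (undo): buf='(empty)' undo_depth=0 redo_depth=1
After op 7 (redo): buf='hi' undo_depth=1 redo_depth=0
After op 8 (undo): buf='(empty)' undo_depth=0 redo_depth=1

Answer: no yes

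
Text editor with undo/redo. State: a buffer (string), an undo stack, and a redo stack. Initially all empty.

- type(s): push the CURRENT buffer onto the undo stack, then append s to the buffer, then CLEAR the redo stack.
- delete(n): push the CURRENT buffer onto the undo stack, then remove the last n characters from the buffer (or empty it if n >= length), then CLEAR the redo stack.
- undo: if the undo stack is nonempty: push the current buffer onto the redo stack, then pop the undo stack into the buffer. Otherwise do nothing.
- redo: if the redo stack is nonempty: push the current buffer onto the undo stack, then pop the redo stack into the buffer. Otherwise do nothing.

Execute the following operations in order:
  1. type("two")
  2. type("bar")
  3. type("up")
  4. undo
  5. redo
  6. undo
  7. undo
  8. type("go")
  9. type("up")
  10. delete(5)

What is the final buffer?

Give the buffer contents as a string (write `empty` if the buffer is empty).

After op 1 (type): buf='two' undo_depth=1 redo_depth=0
After op 2 (type): buf='twobar' undo_depth=2 redo_depth=0
After op 3 (type): buf='twobarup' undo_depth=3 redo_depth=0
After op 4 (undo): buf='twobar' undo_depth=2 redo_depth=1
After op 5 (redo): buf='twobarup' undo_depth=3 redo_depth=0
After op 6 (undo): buf='twobar' undo_depth=2 redo_depth=1
After op 7 (undo): buf='two' undo_depth=1 redo_depth=2
After op 8 (type): buf='twogo' undo_depth=2 redo_depth=0
After op 9 (type): buf='twogoup' undo_depth=3 redo_depth=0
After op 10 (delete): buf='tw' undo_depth=4 redo_depth=0

Answer: tw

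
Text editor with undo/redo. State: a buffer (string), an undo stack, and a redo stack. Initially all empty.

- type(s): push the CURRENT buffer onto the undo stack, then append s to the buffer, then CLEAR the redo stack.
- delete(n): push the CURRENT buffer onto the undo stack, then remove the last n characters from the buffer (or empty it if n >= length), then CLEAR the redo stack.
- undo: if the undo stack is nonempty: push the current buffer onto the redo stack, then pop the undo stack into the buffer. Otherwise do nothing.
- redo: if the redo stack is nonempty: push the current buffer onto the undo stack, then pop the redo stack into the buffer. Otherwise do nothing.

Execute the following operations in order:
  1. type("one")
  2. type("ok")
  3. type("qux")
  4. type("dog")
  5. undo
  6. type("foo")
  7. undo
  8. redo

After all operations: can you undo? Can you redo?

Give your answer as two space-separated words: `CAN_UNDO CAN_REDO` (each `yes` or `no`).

After op 1 (type): buf='one' undo_depth=1 redo_depth=0
After op 2 (type): buf='oneok' undo_depth=2 redo_depth=0
After op 3 (type): buf='oneokqux' undo_depth=3 redo_depth=0
After op 4 (type): buf='oneokquxdog' undo_depth=4 redo_depth=0
After op 5 (undo): buf='oneokqux' undo_depth=3 redo_depth=1
After op 6 (type): buf='oneokquxfoo' undo_depth=4 redo_depth=0
After op 7 (undo): buf='oneokqux' undo_depth=3 redo_depth=1
After op 8 (redo): buf='oneokquxfoo' undo_depth=4 redo_depth=0

Answer: yes no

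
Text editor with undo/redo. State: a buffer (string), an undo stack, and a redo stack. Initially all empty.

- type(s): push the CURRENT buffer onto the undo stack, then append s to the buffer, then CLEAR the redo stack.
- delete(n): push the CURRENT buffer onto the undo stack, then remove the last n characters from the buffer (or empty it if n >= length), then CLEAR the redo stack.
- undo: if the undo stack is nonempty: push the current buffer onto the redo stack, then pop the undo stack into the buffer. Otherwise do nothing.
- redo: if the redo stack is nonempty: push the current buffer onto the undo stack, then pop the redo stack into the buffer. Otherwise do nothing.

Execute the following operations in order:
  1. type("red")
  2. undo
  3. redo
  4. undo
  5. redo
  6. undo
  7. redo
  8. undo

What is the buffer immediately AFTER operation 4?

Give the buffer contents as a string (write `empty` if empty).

Answer: empty

Derivation:
After op 1 (type): buf='red' undo_depth=1 redo_depth=0
After op 2 (undo): buf='(empty)' undo_depth=0 redo_depth=1
After op 3 (redo): buf='red' undo_depth=1 redo_depth=0
After op 4 (undo): buf='(empty)' undo_depth=0 redo_depth=1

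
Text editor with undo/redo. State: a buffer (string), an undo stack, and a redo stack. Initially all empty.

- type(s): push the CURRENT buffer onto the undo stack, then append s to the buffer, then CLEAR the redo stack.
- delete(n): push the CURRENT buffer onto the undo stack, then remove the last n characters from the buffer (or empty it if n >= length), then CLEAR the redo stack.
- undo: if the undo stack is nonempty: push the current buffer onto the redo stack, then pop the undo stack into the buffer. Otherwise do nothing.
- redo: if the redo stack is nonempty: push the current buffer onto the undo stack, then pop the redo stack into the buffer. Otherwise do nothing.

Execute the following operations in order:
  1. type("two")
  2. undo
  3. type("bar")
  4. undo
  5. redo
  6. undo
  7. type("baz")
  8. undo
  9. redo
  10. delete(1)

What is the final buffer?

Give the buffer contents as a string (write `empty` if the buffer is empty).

After op 1 (type): buf='two' undo_depth=1 redo_depth=0
After op 2 (undo): buf='(empty)' undo_depth=0 redo_depth=1
After op 3 (type): buf='bar' undo_depth=1 redo_depth=0
After op 4 (undo): buf='(empty)' undo_depth=0 redo_depth=1
After op 5 (redo): buf='bar' undo_depth=1 redo_depth=0
After op 6 (undo): buf='(empty)' undo_depth=0 redo_depth=1
After op 7 (type): buf='baz' undo_depth=1 redo_depth=0
After op 8 (undo): buf='(empty)' undo_depth=0 redo_depth=1
After op 9 (redo): buf='baz' undo_depth=1 redo_depth=0
After op 10 (delete): buf='ba' undo_depth=2 redo_depth=0

Answer: ba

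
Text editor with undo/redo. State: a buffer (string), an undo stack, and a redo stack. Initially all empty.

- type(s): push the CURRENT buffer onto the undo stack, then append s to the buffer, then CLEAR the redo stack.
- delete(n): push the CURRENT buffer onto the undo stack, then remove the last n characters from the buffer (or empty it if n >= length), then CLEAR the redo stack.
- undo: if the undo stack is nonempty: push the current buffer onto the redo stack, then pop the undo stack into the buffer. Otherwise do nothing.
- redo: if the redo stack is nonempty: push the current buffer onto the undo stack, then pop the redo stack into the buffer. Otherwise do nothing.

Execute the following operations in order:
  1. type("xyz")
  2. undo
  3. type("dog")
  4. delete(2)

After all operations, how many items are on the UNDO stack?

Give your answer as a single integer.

Answer: 2

Derivation:
After op 1 (type): buf='xyz' undo_depth=1 redo_depth=0
After op 2 (undo): buf='(empty)' undo_depth=0 redo_depth=1
After op 3 (type): buf='dog' undo_depth=1 redo_depth=0
After op 4 (delete): buf='d' undo_depth=2 redo_depth=0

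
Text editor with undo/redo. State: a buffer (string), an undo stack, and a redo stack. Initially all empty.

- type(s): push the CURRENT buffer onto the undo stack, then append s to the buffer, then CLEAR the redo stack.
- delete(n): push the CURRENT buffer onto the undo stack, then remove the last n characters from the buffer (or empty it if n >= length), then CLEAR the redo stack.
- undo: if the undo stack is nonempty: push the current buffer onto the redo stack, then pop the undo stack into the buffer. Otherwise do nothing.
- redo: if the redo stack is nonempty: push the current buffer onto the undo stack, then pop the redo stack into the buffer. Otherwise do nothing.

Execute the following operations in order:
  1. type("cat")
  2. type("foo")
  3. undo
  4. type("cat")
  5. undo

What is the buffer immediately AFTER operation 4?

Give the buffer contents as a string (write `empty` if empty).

After op 1 (type): buf='cat' undo_depth=1 redo_depth=0
After op 2 (type): buf='catfoo' undo_depth=2 redo_depth=0
After op 3 (undo): buf='cat' undo_depth=1 redo_depth=1
After op 4 (type): buf='catcat' undo_depth=2 redo_depth=0

Answer: catcat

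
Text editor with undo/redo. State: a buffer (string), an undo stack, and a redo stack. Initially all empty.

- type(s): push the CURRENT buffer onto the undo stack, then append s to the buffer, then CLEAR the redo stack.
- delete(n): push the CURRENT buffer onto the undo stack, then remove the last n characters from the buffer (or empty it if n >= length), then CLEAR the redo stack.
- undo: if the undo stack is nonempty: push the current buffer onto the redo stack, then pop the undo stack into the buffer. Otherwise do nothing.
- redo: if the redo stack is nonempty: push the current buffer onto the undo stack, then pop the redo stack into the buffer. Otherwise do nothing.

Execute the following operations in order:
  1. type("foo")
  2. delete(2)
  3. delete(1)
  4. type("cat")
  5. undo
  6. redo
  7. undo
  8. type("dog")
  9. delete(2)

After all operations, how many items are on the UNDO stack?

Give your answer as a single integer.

After op 1 (type): buf='foo' undo_depth=1 redo_depth=0
After op 2 (delete): buf='f' undo_depth=2 redo_depth=0
After op 3 (delete): buf='(empty)' undo_depth=3 redo_depth=0
After op 4 (type): buf='cat' undo_depth=4 redo_depth=0
After op 5 (undo): buf='(empty)' undo_depth=3 redo_depth=1
After op 6 (redo): buf='cat' undo_depth=4 redo_depth=0
After op 7 (undo): buf='(empty)' undo_depth=3 redo_depth=1
After op 8 (type): buf='dog' undo_depth=4 redo_depth=0
After op 9 (delete): buf='d' undo_depth=5 redo_depth=0

Answer: 5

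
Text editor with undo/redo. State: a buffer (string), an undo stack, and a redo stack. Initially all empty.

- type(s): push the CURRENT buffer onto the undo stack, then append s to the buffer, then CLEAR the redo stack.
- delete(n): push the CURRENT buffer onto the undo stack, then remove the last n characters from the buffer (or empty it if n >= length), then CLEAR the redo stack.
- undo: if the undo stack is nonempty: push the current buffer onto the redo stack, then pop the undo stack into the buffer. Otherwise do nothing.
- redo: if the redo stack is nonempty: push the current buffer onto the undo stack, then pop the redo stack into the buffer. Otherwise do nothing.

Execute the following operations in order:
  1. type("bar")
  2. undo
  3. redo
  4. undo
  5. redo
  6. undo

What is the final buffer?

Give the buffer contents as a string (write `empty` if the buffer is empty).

After op 1 (type): buf='bar' undo_depth=1 redo_depth=0
After op 2 (undo): buf='(empty)' undo_depth=0 redo_depth=1
After op 3 (redo): buf='bar' undo_depth=1 redo_depth=0
After op 4 (undo): buf='(empty)' undo_depth=0 redo_depth=1
After op 5 (redo): buf='bar' undo_depth=1 redo_depth=0
After op 6 (undo): buf='(empty)' undo_depth=0 redo_depth=1

Answer: empty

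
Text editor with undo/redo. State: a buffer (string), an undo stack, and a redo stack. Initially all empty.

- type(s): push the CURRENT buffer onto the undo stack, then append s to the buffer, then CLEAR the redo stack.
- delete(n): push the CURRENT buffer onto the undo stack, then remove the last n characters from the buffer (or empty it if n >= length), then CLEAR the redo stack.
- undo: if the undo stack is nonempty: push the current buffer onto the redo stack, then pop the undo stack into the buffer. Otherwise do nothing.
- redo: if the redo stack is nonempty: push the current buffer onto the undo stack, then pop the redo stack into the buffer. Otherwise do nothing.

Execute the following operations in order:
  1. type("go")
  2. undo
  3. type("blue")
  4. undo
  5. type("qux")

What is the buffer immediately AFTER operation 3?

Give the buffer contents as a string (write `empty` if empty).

After op 1 (type): buf='go' undo_depth=1 redo_depth=0
After op 2 (undo): buf='(empty)' undo_depth=0 redo_depth=1
After op 3 (type): buf='blue' undo_depth=1 redo_depth=0

Answer: blue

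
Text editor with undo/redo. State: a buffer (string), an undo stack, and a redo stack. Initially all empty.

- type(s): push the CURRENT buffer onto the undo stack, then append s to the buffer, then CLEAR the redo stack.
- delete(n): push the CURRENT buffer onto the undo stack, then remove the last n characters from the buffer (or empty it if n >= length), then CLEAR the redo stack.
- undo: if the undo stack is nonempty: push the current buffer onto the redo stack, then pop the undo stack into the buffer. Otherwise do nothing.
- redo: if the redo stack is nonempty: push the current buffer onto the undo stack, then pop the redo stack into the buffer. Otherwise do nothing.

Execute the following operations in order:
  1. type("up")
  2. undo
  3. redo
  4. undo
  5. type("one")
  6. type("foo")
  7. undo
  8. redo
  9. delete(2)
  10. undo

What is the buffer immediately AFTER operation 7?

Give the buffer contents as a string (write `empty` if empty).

Answer: one

Derivation:
After op 1 (type): buf='up' undo_depth=1 redo_depth=0
After op 2 (undo): buf='(empty)' undo_depth=0 redo_depth=1
After op 3 (redo): buf='up' undo_depth=1 redo_depth=0
After op 4 (undo): buf='(empty)' undo_depth=0 redo_depth=1
After op 5 (type): buf='one' undo_depth=1 redo_depth=0
After op 6 (type): buf='onefoo' undo_depth=2 redo_depth=0
After op 7 (undo): buf='one' undo_depth=1 redo_depth=1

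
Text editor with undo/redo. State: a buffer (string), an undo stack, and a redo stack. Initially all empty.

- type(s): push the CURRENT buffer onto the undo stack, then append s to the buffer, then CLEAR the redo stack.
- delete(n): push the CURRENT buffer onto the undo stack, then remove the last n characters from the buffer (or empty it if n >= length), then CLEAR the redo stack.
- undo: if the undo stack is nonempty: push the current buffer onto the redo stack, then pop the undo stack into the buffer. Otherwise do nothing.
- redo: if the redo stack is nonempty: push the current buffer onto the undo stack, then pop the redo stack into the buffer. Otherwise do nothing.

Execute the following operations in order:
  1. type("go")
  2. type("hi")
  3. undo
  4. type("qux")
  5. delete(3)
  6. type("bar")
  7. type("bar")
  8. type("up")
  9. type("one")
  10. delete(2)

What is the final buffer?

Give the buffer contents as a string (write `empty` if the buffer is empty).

Answer: gobarbarupo

Derivation:
After op 1 (type): buf='go' undo_depth=1 redo_depth=0
After op 2 (type): buf='gohi' undo_depth=2 redo_depth=0
After op 3 (undo): buf='go' undo_depth=1 redo_depth=1
After op 4 (type): buf='goqux' undo_depth=2 redo_depth=0
After op 5 (delete): buf='go' undo_depth=3 redo_depth=0
After op 6 (type): buf='gobar' undo_depth=4 redo_depth=0
After op 7 (type): buf='gobarbar' undo_depth=5 redo_depth=0
After op 8 (type): buf='gobarbarup' undo_depth=6 redo_depth=0
After op 9 (type): buf='gobarbarupone' undo_depth=7 redo_depth=0
After op 10 (delete): buf='gobarbarupo' undo_depth=8 redo_depth=0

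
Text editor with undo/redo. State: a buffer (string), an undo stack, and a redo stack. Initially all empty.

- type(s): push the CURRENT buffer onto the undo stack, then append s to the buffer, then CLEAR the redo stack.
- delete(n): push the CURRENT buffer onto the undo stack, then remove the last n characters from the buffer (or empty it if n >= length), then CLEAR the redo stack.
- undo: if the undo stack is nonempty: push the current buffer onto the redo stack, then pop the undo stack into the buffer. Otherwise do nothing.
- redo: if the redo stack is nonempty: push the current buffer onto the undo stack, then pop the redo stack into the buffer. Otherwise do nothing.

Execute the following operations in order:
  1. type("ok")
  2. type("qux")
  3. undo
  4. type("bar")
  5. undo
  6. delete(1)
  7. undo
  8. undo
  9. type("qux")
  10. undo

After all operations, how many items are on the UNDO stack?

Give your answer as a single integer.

Answer: 0

Derivation:
After op 1 (type): buf='ok' undo_depth=1 redo_depth=0
After op 2 (type): buf='okqux' undo_depth=2 redo_depth=0
After op 3 (undo): buf='ok' undo_depth=1 redo_depth=1
After op 4 (type): buf='okbar' undo_depth=2 redo_depth=0
After op 5 (undo): buf='ok' undo_depth=1 redo_depth=1
After op 6 (delete): buf='o' undo_depth=2 redo_depth=0
After op 7 (undo): buf='ok' undo_depth=1 redo_depth=1
After op 8 (undo): buf='(empty)' undo_depth=0 redo_depth=2
After op 9 (type): buf='qux' undo_depth=1 redo_depth=0
After op 10 (undo): buf='(empty)' undo_depth=0 redo_depth=1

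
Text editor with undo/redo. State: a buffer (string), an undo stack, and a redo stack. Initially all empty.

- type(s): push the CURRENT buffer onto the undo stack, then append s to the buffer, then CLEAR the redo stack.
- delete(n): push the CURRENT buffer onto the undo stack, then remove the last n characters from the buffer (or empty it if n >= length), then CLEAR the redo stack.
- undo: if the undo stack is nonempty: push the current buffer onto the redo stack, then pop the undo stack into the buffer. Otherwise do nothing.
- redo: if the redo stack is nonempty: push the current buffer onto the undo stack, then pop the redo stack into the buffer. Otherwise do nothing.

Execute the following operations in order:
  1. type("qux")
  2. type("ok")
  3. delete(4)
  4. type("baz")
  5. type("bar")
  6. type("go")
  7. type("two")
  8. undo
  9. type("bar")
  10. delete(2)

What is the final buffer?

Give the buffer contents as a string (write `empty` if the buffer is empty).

After op 1 (type): buf='qux' undo_depth=1 redo_depth=0
After op 2 (type): buf='quxok' undo_depth=2 redo_depth=0
After op 3 (delete): buf='q' undo_depth=3 redo_depth=0
After op 4 (type): buf='qbaz' undo_depth=4 redo_depth=0
After op 5 (type): buf='qbazbar' undo_depth=5 redo_depth=0
After op 6 (type): buf='qbazbargo' undo_depth=6 redo_depth=0
After op 7 (type): buf='qbazbargotwo' undo_depth=7 redo_depth=0
After op 8 (undo): buf='qbazbargo' undo_depth=6 redo_depth=1
After op 9 (type): buf='qbazbargobar' undo_depth=7 redo_depth=0
After op 10 (delete): buf='qbazbargob' undo_depth=8 redo_depth=0

Answer: qbazbargob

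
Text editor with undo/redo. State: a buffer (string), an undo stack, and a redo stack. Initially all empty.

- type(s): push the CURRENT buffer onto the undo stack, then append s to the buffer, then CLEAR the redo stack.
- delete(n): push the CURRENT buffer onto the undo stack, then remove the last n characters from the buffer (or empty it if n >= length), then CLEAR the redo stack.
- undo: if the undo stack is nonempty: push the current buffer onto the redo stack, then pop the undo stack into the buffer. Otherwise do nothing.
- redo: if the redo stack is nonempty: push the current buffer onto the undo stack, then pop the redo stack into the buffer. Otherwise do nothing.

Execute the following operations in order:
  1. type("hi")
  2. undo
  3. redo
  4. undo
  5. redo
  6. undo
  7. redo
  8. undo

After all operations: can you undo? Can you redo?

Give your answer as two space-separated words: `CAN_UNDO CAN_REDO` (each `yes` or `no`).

Answer: no yes

Derivation:
After op 1 (type): buf='hi' undo_depth=1 redo_depth=0
After op 2 (undo): buf='(empty)' undo_depth=0 redo_depth=1
After op 3 (redo): buf='hi' undo_depth=1 redo_depth=0
After op 4 (undo): buf='(empty)' undo_depth=0 redo_depth=1
After op 5 (redo): buf='hi' undo_depth=1 redo_depth=0
After op 6 (undo): buf='(empty)' undo_depth=0 redo_depth=1
After op 7 (redo): buf='hi' undo_depth=1 redo_depth=0
After op 8 (undo): buf='(empty)' undo_depth=0 redo_depth=1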